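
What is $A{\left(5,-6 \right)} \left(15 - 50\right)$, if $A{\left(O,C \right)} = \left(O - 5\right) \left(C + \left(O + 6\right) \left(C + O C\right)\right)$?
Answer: $0$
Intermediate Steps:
$A{\left(O,C \right)} = \left(-5 + O\right) \left(C + \left(6 + O\right) \left(C + C O\right)\right)$
$A{\left(5,-6 \right)} \left(15 - 50\right) = - 6 \left(-35 + 5^{3} - 140 + 2 \cdot 5^{2}\right) \left(15 - 50\right) = - 6 \left(-35 + 125 - 140 + 2 \cdot 25\right) \left(-35\right) = - 6 \left(-35 + 125 - 140 + 50\right) \left(-35\right) = \left(-6\right) 0 \left(-35\right) = 0 \left(-35\right) = 0$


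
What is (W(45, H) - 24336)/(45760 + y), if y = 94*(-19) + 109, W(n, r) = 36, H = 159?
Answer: -24300/44083 ≈ -0.55123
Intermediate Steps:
y = -1677 (y = -1786 + 109 = -1677)
(W(45, H) - 24336)/(45760 + y) = (36 - 24336)/(45760 - 1677) = -24300/44083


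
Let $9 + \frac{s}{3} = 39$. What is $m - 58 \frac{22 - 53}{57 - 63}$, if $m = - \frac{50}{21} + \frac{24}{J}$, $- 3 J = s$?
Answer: $- \frac{31799}{105} \approx -302.85$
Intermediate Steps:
$s = 90$ ($s = -27 + 3 \cdot 39 = -27 + 117 = 90$)
$J = -30$ ($J = \left(- \frac{1}{3}\right) 90 = -30$)
$m = - \frac{334}{105}$ ($m = - \frac{50}{21} + \frac{24}{-30} = \left(-50\right) \frac{1}{21} + 24 \left(- \frac{1}{30}\right) = - \frac{50}{21} - \frac{4}{5} = - \frac{334}{105} \approx -3.181$)
$m - 58 \frac{22 - 53}{57 - 63} = - \frac{334}{105} - 58 \frac{22 - 53}{57 - 63} = - \frac{334}{105} - 58 \left(- \frac{31}{-6}\right) = - \frac{334}{105} - 58 \left(\left(-31\right) \left(- \frac{1}{6}\right)\right) = - \frac{334}{105} - \frac{899}{3} = - \frac{31799}{105}$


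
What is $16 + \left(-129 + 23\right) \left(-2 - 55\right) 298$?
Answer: $1800532$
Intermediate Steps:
$16 + \left(-129 + 23\right) \left(-2 - 55\right) 298 = 16 + \left(-106\right) \left(-57\right) 298 = 16 + 6042 \cdot 298 = 16 + 1800516 = 1800532$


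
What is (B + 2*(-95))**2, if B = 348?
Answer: 24964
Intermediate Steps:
(B + 2*(-95))**2 = (348 + 2*(-95))**2 = (348 - 190)**2 = 158**2 = 24964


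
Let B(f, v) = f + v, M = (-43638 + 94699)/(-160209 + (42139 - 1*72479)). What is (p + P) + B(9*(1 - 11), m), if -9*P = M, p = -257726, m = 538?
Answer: -441216539537/1714941 ≈ -2.5728e+5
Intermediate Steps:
M = -51061/190549 (M = 51061/(-160209 + (42139 - 72479)) = 51061/(-160209 - 30340) = 51061/(-190549) = 51061*(-1/190549) = -51061/190549 ≈ -0.26797)
P = 51061/1714941 (P = -⅑*(-51061/190549) = 51061/1714941 ≈ 0.029774)
(p + P) + B(9*(1 - 11), m) = (-257726 + 51061/1714941) + (9*(1 - 11) + 538) = -441984833105/1714941 + (9*(-10) + 538) = -441984833105/1714941 + (-90 + 538) = -441984833105/1714941 + 448 = -441216539537/1714941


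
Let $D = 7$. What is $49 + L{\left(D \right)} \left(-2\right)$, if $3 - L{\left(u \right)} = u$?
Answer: $57$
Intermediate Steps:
$L{\left(u \right)} = 3 - u$
$49 + L{\left(D \right)} \left(-2\right) = 49 + \left(3 - 7\right) \left(-2\right) = 49 - -8 = 49 + 8 = 57$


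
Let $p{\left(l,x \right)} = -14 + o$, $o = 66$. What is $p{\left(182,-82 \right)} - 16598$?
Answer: $-16546$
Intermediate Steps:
$p{\left(l,x \right)} = 52$ ($p{\left(l,x \right)} = -14 + 66 = 52$)
$p{\left(182,-82 \right)} - 16598 = 52 - 16598 = -16546$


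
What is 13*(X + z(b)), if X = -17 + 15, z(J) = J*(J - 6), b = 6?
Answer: -26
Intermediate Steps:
z(J) = J*(-6 + J)
X = -2
13*(X + z(b)) = 13*(-2 + 6*(-6 + 6)) = 13*(-2 + 6*0) = 13*(-2 + 0) = 13*(-2) = -26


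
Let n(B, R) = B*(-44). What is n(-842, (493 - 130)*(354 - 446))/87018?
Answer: 18524/43509 ≈ 0.42575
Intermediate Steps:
n(B, R) = -44*B
n(-842, (493 - 130)*(354 - 446))/87018 = -44*(-842)/87018 = 37048*(1/87018) = 18524/43509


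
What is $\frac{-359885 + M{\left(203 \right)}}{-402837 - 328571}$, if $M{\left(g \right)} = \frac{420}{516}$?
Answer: $\frac{3868755}{7862636} \approx 0.49204$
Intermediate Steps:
$M{\left(g \right)} = \frac{35}{43}$ ($M{\left(g \right)} = 420 \cdot \frac{1}{516} = \frac{35}{43}$)
$\frac{-359885 + M{\left(203 \right)}}{-402837 - 328571} = \frac{-359885 + \frac{35}{43}}{-402837 - 328571} = - \frac{15475020}{43 \left(-731408\right)} = \left(- \frac{15475020}{43}\right) \left(- \frac{1}{731408}\right) = \frac{3868755}{7862636}$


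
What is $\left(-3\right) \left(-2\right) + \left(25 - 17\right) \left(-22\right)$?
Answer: $-170$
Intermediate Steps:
$\left(-3\right) \left(-2\right) + \left(25 - 17\right) \left(-22\right) = 6 + 8 \left(-22\right) = 6 - 176 = -170$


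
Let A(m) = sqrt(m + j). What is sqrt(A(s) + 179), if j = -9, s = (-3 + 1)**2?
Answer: sqrt(179 + I*sqrt(5)) ≈ 13.379 + 0.08356*I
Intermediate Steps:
s = 4 (s = (-2)**2 = 4)
A(m) = sqrt(-9 + m) (A(m) = sqrt(m - 9) = sqrt(-9 + m))
sqrt(A(s) + 179) = sqrt(sqrt(-9 + 4) + 179) = sqrt(sqrt(-5) + 179) = sqrt(I*sqrt(5) + 179) = sqrt(179 + I*sqrt(5))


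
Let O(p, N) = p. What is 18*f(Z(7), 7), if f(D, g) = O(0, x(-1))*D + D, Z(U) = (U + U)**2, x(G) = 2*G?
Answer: 3528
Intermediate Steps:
Z(U) = 4*U**2 (Z(U) = (2*U)**2 = 4*U**2)
f(D, g) = D (f(D, g) = 0*D + D = 0 + D = D)
18*f(Z(7), 7) = 18*(4*7**2) = 18*(4*49) = 18*196 = 3528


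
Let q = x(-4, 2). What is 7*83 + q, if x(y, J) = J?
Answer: 583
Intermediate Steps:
q = 2
7*83 + q = 7*83 + 2 = 581 + 2 = 583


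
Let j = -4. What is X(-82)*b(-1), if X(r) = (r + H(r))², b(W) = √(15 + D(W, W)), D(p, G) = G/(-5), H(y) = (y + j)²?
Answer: 106989192*√95/5 ≈ 2.0856e+8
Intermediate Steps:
H(y) = (-4 + y)² (H(y) = (y - 4)² = (-4 + y)²)
D(p, G) = -G/5 (D(p, G) = G*(-⅕) = -G/5)
b(W) = √(15 - W/5)
X(r) = (r + (-4 + r)²)²
X(-82)*b(-1) = (-82 + (-4 - 82)²)²*(√(375 - 5*(-1))/5) = (-82 + (-86)²)²*(√(375 + 5)/5) = (-82 + 7396)²*(√380/5) = 7314²*((2*√95)/5) = 53494596*(2*√95/5) = 106989192*√95/5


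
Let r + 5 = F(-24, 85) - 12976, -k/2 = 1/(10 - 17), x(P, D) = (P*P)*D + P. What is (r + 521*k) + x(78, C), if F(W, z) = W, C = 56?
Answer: 2295481/7 ≈ 3.2793e+5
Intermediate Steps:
x(P, D) = P + D*P**2 (x(P, D) = P**2*D + P = D*P**2 + P = P + D*P**2)
k = 2/7 (k = -2/(10 - 17) = -2/(-7) = -2*(-1/7) = 2/7 ≈ 0.28571)
r = -13005 (r = -5 + (-24 - 12976) = -5 - 13000 = -13005)
(r + 521*k) + x(78, C) = (-13005 + 521*(2/7)) + 78*(1 + 56*78) = (-13005 + 1042/7) + 78*(1 + 4368) = -89993/7 + 78*4369 = -89993/7 + 340782 = 2295481/7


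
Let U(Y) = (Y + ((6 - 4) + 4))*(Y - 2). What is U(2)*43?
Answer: 0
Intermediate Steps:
U(Y) = (-2 + Y)*(6 + Y) (U(Y) = (Y + (2 + 4))*(-2 + Y) = (Y + 6)*(-2 + Y) = (6 + Y)*(-2 + Y) = (-2 + Y)*(6 + Y))
U(2)*43 = (-12 + 2**2 + 4*2)*43 = (-12 + 4 + 8)*43 = 0*43 = 0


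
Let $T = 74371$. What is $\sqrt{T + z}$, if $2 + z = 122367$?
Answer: $8 \sqrt{3074} \approx 443.55$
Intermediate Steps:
$z = 122365$ ($z = -2 + 122367 = 122365$)
$\sqrt{T + z} = \sqrt{74371 + 122365} = \sqrt{196736} = 8 \sqrt{3074}$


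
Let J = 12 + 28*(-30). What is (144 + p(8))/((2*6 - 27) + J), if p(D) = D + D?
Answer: -160/843 ≈ -0.18980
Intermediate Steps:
J = -828 (J = 12 - 840 = -828)
p(D) = 2*D
(144 + p(8))/((2*6 - 27) + J) = (144 + 2*8)/((2*6 - 27) - 828) = (144 + 16)/((12 - 27) - 828) = 160/(-15 - 828) = 160/(-843) = 160*(-1/843) = -160/843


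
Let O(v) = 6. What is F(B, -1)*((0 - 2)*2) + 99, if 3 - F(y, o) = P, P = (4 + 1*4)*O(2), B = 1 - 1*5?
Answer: 279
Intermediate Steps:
B = -4 (B = 1 - 5 = -4)
P = 48 (P = (4 + 1*4)*6 = (4 + 4)*6 = 8*6 = 48)
F(y, o) = -45 (F(y, o) = 3 - 1*48 = 3 - 48 = -45)
F(B, -1)*((0 - 2)*2) + 99 = -45*(0 - 2)*2 + 99 = -(-90)*2 + 99 = -45*(-4) + 99 = 180 + 99 = 279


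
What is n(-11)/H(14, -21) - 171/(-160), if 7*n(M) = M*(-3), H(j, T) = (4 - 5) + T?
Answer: 957/1120 ≈ 0.85446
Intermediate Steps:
H(j, T) = -1 + T
n(M) = -3*M/7 (n(M) = (M*(-3))/7 = (-3*M)/7 = -3*M/7)
n(-11)/H(14, -21) - 171/(-160) = (-3/7*(-11))/(-1 - 21) - 171/(-160) = (33/7)/(-22) - 171*(-1/160) = (33/7)*(-1/22) + 171/160 = -3/14 + 171/160 = 957/1120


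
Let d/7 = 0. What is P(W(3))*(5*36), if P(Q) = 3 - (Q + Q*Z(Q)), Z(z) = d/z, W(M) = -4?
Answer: 1260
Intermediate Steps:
d = 0 (d = 7*0 = 0)
Z(z) = 0 (Z(z) = 0/z = 0)
P(Q) = 3 - Q (P(Q) = 3 - (Q + Q*0) = 3 - (Q + 0) = 3 - Q)
P(W(3))*(5*36) = (3 - 1*(-4))*(5*36) = (3 + 4)*180 = 7*180 = 1260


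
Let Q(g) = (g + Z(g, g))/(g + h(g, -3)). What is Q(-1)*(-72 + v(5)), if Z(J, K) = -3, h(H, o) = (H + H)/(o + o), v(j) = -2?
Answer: -444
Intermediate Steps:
h(H, o) = H/o (h(H, o) = (2*H)/((2*o)) = (2*H)*(1/(2*o)) = H/o)
Q(g) = 3*(-3 + g)/(2*g) (Q(g) = (g - 3)/(g + g/(-3)) = (-3 + g)/(g + g*(-1/3)) = (-3 + g)/(g - g/3) = (-3 + g)/((2*g/3)) = (-3 + g)*(3/(2*g)) = 3*(-3 + g)/(2*g))
Q(-1)*(-72 + v(5)) = ((3/2)*(-3 - 1)/(-1))*(-72 - 2) = ((3/2)*(-1)*(-4))*(-74) = 6*(-74) = -444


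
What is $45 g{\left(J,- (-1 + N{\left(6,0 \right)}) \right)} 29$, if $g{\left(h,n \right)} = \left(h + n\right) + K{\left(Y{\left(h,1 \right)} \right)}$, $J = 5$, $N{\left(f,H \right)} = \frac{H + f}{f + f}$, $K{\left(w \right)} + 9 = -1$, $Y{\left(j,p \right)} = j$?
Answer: $- \frac{11745}{2} \approx -5872.5$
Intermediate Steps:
$K{\left(w \right)} = -10$ ($K{\left(w \right)} = -9 - 1 = -10$)
$N{\left(f,H \right)} = \frac{H + f}{2 f}$
$g{\left(h,n \right)} = -10 + h + n$ ($g{\left(h,n \right)} = \left(h + n\right) - 10 = -10 + h + n$)
$45 g{\left(J,- (-1 + N{\left(6,0 \right)}) \right)} 29 = 45 \left(-10 + 5 - \left(-1 + \frac{0 + 6}{2 \cdot 6}\right)\right) 29 = 45 \left(-10 + 5 - \left(-1 + \frac{1}{2} \cdot \frac{1}{6} \cdot 6\right)\right) 29 = 45 \left(-10 + 5 - \left(-1 + \frac{1}{2}\right)\right) 29 = 45 \left(-10 + 5 - - \frac{1}{2}\right) 29 = 45 \left(-10 + 5 + \frac{1}{2}\right) 29 = 45 \left(- \frac{9}{2}\right) 29 = \left(- \frac{405}{2}\right) 29 = - \frac{11745}{2}$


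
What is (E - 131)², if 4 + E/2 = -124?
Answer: 149769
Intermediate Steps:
E = -256 (E = -8 + 2*(-124) = -8 - 248 = -256)
(E - 131)² = (-256 - 131)² = (-387)² = 149769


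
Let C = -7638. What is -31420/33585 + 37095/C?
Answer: -99054769/17101482 ≈ -5.7922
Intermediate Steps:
-31420/33585 + 37095/C = -31420/33585 + 37095/(-7638) = -31420*1/33585 + 37095*(-1/7638) = -6284/6717 - 12365/2546 = -99054769/17101482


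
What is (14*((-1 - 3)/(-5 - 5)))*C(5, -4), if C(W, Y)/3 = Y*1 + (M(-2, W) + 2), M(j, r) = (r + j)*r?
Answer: 1092/5 ≈ 218.40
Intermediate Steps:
M(j, r) = r*(j + r) (M(j, r) = (j + r)*r = r*(j + r))
C(W, Y) = 6 + 3*Y + 3*W*(-2 + W) (C(W, Y) = 3*(Y*1 + (W*(-2 + W) + 2)) = 3*(Y + (2 + W*(-2 + W))) = 3*(2 + Y + W*(-2 + W)) = 6 + 3*Y + 3*W*(-2 + W))
(14*((-1 - 3)/(-5 - 5)))*C(5, -4) = (14*((-1 - 3)/(-5 - 5)))*(6 + 3*(-4) + 3*5*(-2 + 5)) = (14*(-4/(-10)))*(6 - 12 + 3*5*3) = (14*(-4*(-⅒)))*(6 - 12 + 45) = (14*(⅖))*39 = (28/5)*39 = 1092/5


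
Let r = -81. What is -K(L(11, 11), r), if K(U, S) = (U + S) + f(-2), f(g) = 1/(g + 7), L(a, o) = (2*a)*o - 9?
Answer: -761/5 ≈ -152.20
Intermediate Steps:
L(a, o) = -9 + 2*a*o (L(a, o) = 2*a*o - 9 = -9 + 2*a*o)
f(g) = 1/(7 + g)
K(U, S) = ⅕ + S + U (K(U, S) = (U + S) + 1/(7 - 2) = (S + U) + 1/5 = (S + U) + ⅕ = ⅕ + S + U)
-K(L(11, 11), r) = -(⅕ - 81 + (-9 + 2*11*11)) = -(⅕ - 81 + (-9 + 242)) = -(⅕ - 81 + 233) = -1*761/5 = -761/5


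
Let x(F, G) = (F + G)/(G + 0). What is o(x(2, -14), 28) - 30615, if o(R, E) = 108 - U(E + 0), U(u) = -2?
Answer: -30505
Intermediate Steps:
x(F, G) = (F + G)/G
o(R, E) = 110 (o(R, E) = 108 - 1*(-2) = 108 + 2 = 110)
o(x(2, -14), 28) - 30615 = 110 - 30615 = -30505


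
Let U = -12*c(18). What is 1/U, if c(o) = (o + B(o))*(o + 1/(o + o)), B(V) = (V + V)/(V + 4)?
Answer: -1/4248 ≈ -0.00023540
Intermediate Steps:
B(V) = 2*V/(4 + V) (B(V) = (2*V)/(4 + V) = 2*V/(4 + V))
c(o) = (o + 1/(2*o))*(o + 2*o/(4 + o)) (c(o) = (o + 2*o/(4 + o))*(o + 1/(o + o)) = (o + 2*o/(4 + o))*(o + 1/(2*o)) = (o + 1/(2*o))*(o + 2*o/(4 + o)))
U = -4248 (U = -12*(3 + 18³ + (½)*18 + 6*18²)/(4 + 18) = -12*(3 + 5832 + 9 + 6*324)/22 = -6*(3 + 5832 + 9 + 1944)/11 = -6*7788/11 = -12*354 = -4248)
1/U = 1/(-4248) = -1/4248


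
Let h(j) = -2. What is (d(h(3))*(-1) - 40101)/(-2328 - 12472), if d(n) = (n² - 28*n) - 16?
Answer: 217/80 ≈ 2.7125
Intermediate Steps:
d(n) = -16 + n² - 28*n
(d(h(3))*(-1) - 40101)/(-2328 - 12472) = ((-16 + (-2)² - 28*(-2))*(-1) - 40101)/(-2328 - 12472) = ((-16 + 4 + 56)*(-1) - 40101)/(-14800) = (44*(-1) - 40101)*(-1/14800) = (-44 - 40101)*(-1/14800) = -40145*(-1/14800) = 217/80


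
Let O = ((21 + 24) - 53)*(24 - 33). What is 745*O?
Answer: 53640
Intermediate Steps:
O = 72 (O = (45 - 53)*(-9) = -8*(-9) = 72)
745*O = 745*72 = 53640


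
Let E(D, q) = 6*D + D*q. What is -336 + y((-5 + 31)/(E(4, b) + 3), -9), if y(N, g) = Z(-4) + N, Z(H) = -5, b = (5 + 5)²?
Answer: -145581/427 ≈ -340.94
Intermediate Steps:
b = 100 (b = 10² = 100)
y(N, g) = -5 + N
-336 + y((-5 + 31)/(E(4, b) + 3), -9) = -336 + (-5 + (-5 + 31)/(4*(6 + 100) + 3)) = -336 + (-5 + 26/(4*106 + 3)) = -336 + (-5 + 26/(424 + 3)) = -336 + (-5 + 26/427) = -336 - 2109/427 = -145581/427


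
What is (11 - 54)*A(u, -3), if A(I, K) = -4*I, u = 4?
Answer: 688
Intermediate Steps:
(11 - 54)*A(u, -3) = (11 - 54)*(-4*4) = -43*(-16) = 688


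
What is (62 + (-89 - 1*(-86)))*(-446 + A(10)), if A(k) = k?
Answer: -25724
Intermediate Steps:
(62 + (-89 - 1*(-86)))*(-446 + A(10)) = (62 + (-89 - 1*(-86)))*(-446 + 10) = (62 + (-89 + 86))*(-436) = (62 - 3)*(-436) = 59*(-436) = -25724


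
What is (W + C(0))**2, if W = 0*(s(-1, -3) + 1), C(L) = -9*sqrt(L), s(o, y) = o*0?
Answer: 0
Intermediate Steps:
s(o, y) = 0
W = 0 (W = 0*(0 + 1) = 0*1 = 0)
(W + C(0))**2 = (0 - 9*sqrt(0))**2 = (0 - 9*0)**2 = (0 + 0)**2 = 0**2 = 0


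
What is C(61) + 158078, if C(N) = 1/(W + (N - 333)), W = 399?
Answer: 20075907/127 ≈ 1.5808e+5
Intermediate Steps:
C(N) = 1/(66 + N) (C(N) = 1/(399 + (N - 333)) = 1/(399 + (-333 + N)) = 1/(66 + N))
C(61) + 158078 = 1/(66 + 61) + 158078 = 1/127 + 158078 = 20075907/127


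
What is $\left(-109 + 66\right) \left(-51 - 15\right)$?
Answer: $2838$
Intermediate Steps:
$\left(-109 + 66\right) \left(-51 - 15\right) = \left(-43\right) \left(-66\right) = 2838$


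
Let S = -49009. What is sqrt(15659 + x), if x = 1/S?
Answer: sqrt(37611071457370)/49009 ≈ 125.14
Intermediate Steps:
x = -1/49009 (x = 1/(-49009) = -1/49009 ≈ -2.0404e-5)
sqrt(15659 + x) = sqrt(15659 - 1/49009) = sqrt(767431930/49009) = sqrt(37611071457370)/49009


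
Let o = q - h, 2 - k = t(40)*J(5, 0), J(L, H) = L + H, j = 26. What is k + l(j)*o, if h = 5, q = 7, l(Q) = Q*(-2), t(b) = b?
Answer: -302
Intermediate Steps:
l(Q) = -2*Q
J(L, H) = H + L
k = -198 (k = 2 - 40*(0 + 5) = 2 - 40*5 = 2 - 1*200 = 2 - 200 = -198)
o = 2 (o = 7 - 1*5 = 7 - 5 = 2)
k + l(j)*o = -198 - 2*26*2 = -198 - 52*2 = -198 - 104 = -302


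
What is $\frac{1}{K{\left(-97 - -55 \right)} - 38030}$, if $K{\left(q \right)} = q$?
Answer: $- \frac{1}{38072} \approx -2.6266 \cdot 10^{-5}$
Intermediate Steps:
$\frac{1}{K{\left(-97 - -55 \right)} - 38030} = \frac{1}{\left(-97 - -55\right) - 38030} = \frac{1}{\left(-97 + 55\right) - 38030} = \frac{1}{-42 - 38030} = \frac{1}{-38072} = - \frac{1}{38072}$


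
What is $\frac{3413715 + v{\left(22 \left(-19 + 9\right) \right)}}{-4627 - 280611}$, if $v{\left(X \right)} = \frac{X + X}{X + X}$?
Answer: $- \frac{1706858}{142619} \approx -11.968$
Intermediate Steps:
$v{\left(X \right)} = 1$ ($v{\left(X \right)} = \frac{2 X}{2 X} = 2 X \frac{1}{2 X} = 1$)
$\frac{3413715 + v{\left(22 \left(-19 + 9\right) \right)}}{-4627 - 280611} = \frac{3413715 + 1}{-4627 - 280611} = \frac{3413716}{-285238} = 3413716 \left(- \frac{1}{285238}\right) = - \frac{1706858}{142619}$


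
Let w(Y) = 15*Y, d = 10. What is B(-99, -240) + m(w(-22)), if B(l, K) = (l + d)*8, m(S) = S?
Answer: -1042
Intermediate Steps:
B(l, K) = 80 + 8*l (B(l, K) = (l + 10)*8 = (10 + l)*8 = 80 + 8*l)
B(-99, -240) + m(w(-22)) = (80 + 8*(-99)) + 15*(-22) = (80 - 792) - 330 = -712 - 330 = -1042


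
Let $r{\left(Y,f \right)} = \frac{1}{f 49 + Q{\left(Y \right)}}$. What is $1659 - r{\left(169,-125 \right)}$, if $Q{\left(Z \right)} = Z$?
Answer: $\frac{9881005}{5956} \approx 1659.0$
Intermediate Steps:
$r{\left(Y,f \right)} = \frac{1}{Y + 49 f}$ ($r{\left(Y,f \right)} = \frac{1}{f 49 + Y} = \frac{1}{49 f + Y} = \frac{1}{Y + 49 f}$)
$1659 - r{\left(169,-125 \right)} = 1659 - \frac{1}{169 + 49 \left(-125\right)} = 1659 - \frac{1}{169 - 6125} = 1659 - \frac{1}{-5956} = 1659 - - \frac{1}{5956} = 1659 + \frac{1}{5956} = \frac{9881005}{5956}$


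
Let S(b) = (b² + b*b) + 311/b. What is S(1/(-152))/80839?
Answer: -546086143/933852128 ≈ -0.58477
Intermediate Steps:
S(b) = 2*b² + 311/b (S(b) = (b² + b²) + 311/b = 2*b² + 311/b)
S(1/(-152))/80839 = ((311 + 2*(1/(-152))³)/(1/(-152)))/80839 = ((311 + 2*(-1/152)³)/(-1/152))*(1/80839) = -152*(311 + 2*(-1/3511808))*(1/80839) = -152*(311 - 1/1755904)*(1/80839) = -152*546086143/1755904*(1/80839) = -546086143/11552*1/80839 = -546086143/933852128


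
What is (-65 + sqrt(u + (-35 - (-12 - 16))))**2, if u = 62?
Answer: (65 - sqrt(55))**2 ≈ 3315.9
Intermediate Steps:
(-65 + sqrt(u + (-35 - (-12 - 16))))**2 = (-65 + sqrt(62 + (-35 - (-12 - 16))))**2 = (-65 + sqrt(62 + (-35 - 1*(-28))))**2 = (-65 + sqrt(62 + (-35 + 28)))**2 = (-65 + sqrt(62 - 7))**2 = (-65 + sqrt(55))**2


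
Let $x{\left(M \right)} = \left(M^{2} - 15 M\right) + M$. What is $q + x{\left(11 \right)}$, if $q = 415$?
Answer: $382$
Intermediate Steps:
$x{\left(M \right)} = M^{2} - 14 M$
$q + x{\left(11 \right)} = 415 + 11 \left(-14 + 11\right) = 415 + 11 \left(-3\right) = 415 - 33 = 382$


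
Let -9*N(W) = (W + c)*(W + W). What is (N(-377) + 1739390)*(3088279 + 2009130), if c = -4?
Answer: 26111029030508/3 ≈ 8.7037e+12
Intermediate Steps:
N(W) = -2*W*(-4 + W)/9 (N(W) = -(W - 4)*(W + W)/9 = -(-4 + W)*2*W/9 = -2*W*(-4 + W)/9)
(N(-377) + 1739390)*(3088279 + 2009130) = ((2/9)*(-377)*(4 - 1*(-377)) + 1739390)*(3088279 + 2009130) = ((2/9)*(-377)*(4 + 377) + 1739390)*5097409 = ((2/9)*(-377)*381 + 1739390)*5097409 = (-95758/3 + 1739390)*5097409 = (5122412/3)*5097409 = 26111029030508/3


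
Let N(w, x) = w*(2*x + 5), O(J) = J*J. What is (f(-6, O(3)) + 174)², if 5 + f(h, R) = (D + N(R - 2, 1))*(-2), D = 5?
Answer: 3721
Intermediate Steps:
O(J) = J²
N(w, x) = w*(5 + 2*x)
f(h, R) = 13 - 14*R (f(h, R) = -5 + (5 + (R - 2)*(5 + 2*1))*(-2) = -5 + (5 + (-2 + R)*(5 + 2))*(-2) = -5 + (5 + (-2 + R)*7)*(-2) = -5 + (5 + (-14 + 7*R))*(-2) = -5 + (-9 + 7*R)*(-2) = -5 + (18 - 14*R) = 13 - 14*R)
(f(-6, O(3)) + 174)² = ((13 - 14*3²) + 174)² = ((13 - 14*9) + 174)² = ((13 - 126) + 174)² = (-113 + 174)² = 61² = 3721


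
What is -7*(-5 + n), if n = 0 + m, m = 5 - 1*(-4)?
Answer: -28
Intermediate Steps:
m = 9 (m = 5 + 4 = 9)
n = 9 (n = 0 + 9 = 9)
-7*(-5 + n) = -7*(-5 + 9) = -7*4 = -28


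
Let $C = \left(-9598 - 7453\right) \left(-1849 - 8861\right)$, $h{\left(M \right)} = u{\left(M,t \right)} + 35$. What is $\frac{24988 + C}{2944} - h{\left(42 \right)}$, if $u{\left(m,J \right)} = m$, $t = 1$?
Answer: $\frac{91207255}{1472} \approx 61961.0$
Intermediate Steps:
$h{\left(M \right)} = 35 + M$ ($h{\left(M \right)} = M + 35 = 35 + M$)
$C = 182616210$ ($C = \left(-17051\right) \left(-10710\right) = 182616210$)
$\frac{24988 + C}{2944} - h{\left(42 \right)} = \frac{24988 + 182616210}{2944} - \left(35 + 42\right) = 182641198 \cdot \frac{1}{2944} - 77 = \frac{91320599}{1472} - 77 = \frac{91207255}{1472}$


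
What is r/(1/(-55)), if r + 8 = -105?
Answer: 6215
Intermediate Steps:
r = -113 (r = -8 - 105 = -113)
r/(1/(-55)) = -113/(1/(-55)) = -113/(-1/55) = -113*(-55) = 6215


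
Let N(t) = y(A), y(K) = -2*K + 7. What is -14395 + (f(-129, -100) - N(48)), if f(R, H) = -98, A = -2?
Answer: -14504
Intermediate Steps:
y(K) = 7 - 2*K
N(t) = 11 (N(t) = 7 - 2*(-2) = 7 + 4 = 11)
-14395 + (f(-129, -100) - N(48)) = -14395 + (-98 - 1*11) = -14395 + (-98 - 11) = -14395 - 109 = -14504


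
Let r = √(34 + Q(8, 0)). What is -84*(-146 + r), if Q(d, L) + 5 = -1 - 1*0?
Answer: 12264 - 168*√7 ≈ 11820.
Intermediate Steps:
Q(d, L) = -6 (Q(d, L) = -5 + (-1 - 1*0) = -5 + (-1 + 0) = -5 - 1 = -6)
r = 2*√7 (r = √(34 - 6) = √28 = 2*√7 ≈ 5.2915)
-84*(-146 + r) = -84*(-146 + 2*√7) = 12264 - 168*√7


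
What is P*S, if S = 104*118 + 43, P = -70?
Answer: -862050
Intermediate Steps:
S = 12315 (S = 12272 + 43 = 12315)
P*S = -70*12315 = -862050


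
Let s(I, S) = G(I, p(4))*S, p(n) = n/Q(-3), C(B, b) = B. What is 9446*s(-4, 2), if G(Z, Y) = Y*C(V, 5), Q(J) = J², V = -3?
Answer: -75568/3 ≈ -25189.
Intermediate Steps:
p(n) = n/9 (p(n) = n/((-3)²) = n/9)
G(Z, Y) = -3*Y (G(Z, Y) = Y*(-3) = -3*Y)
s(I, S) = -4*S/3 (s(I, S) = (-4/3)*S = (-3*4/9)*S = -4*S/3)
9446*s(-4, 2) = 9446*(-4/3*2) = 9446*(-8/3) = -75568/3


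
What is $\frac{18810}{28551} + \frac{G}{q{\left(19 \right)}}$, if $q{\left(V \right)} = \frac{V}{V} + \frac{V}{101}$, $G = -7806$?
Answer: $- \frac{1250417917}{190340} \approx -6569.4$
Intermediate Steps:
$q{\left(V \right)} = 1 + \frac{V}{101}$ ($q{\left(V \right)} = 1 + V \frac{1}{101} = 1 + \frac{V}{101}$)
$\frac{18810}{28551} + \frac{G}{q{\left(19 \right)}} = \frac{18810}{28551} - \frac{7806}{1 + \frac{1}{101} \cdot 19} = 18810 \cdot \frac{1}{28551} - \frac{7806}{1 + \frac{19}{101}} = \frac{6270}{9517} - \frac{7806}{\frac{120}{101}} = \frac{6270}{9517} - \frac{131401}{20} = - \frac{1250417917}{190340}$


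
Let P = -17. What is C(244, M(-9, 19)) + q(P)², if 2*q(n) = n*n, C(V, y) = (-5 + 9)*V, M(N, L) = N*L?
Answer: 87425/4 ≈ 21856.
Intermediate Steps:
M(N, L) = L*N
C(V, y) = 4*V
q(n) = n²/2 (q(n) = (n*n)/2 = n²/2)
C(244, M(-9, 19)) + q(P)² = 4*244 + ((½)*(-17)²)² = 976 + ((½)*289)² = 976 + (289/2)² = 976 + 83521/4 = 87425/4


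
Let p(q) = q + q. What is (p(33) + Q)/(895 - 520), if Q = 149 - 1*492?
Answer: -277/375 ≈ -0.73867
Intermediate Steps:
p(q) = 2*q
Q = -343 (Q = 149 - 492 = -343)
(p(33) + Q)/(895 - 520) = (2*33 - 343)/(895 - 520) = (66 - 343)/375 = -277*1/375 = -277/375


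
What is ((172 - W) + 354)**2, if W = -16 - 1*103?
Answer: 416025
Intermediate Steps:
W = -119 (W = -16 - 103 = -119)
((172 - W) + 354)**2 = ((172 - 1*(-119)) + 354)**2 = ((172 + 119) + 354)**2 = (291 + 354)**2 = 645**2 = 416025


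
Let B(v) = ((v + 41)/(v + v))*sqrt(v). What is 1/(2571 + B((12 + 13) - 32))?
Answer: 17997/46270576 + 17*I*sqrt(7)/46270576 ≈ 0.00038895 + 9.7206e-7*I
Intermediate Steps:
B(v) = (41 + v)/(2*sqrt(v)) (B(v) = ((41 + v)/((2*v)))*sqrt(v) = ((41 + v)*(1/(2*v)))*sqrt(v) = ((41 + v)/(2*v))*sqrt(v) = (41 + v)/(2*sqrt(v)))
1/(2571 + B((12 + 13) - 32)) = 1/(2571 + (41 + ((12 + 13) - 32))/(2*sqrt((12 + 13) - 32))) = 1/(2571 + (41 + (25 - 32))/(2*sqrt(25 - 32))) = 1/(2571 + (41 - 7)/(2*sqrt(-7))) = 1/(2571 + (1/2)*(-I*sqrt(7)/7)*34) = 1/(2571 - 17*I*sqrt(7)/7)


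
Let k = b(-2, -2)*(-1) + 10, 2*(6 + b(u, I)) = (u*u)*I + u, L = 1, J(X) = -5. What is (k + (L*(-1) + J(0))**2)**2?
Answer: 3249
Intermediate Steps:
b(u, I) = -6 + u/2 + I*u**2/2 (b(u, I) = -6 + ((u*u)*I + u)/2 = -6 + (u**2*I + u)/2 = -6 + (I*u**2 + u)/2 = -6 + (u + I*u**2)/2 = -6 + (u/2 + I*u**2/2) = -6 + u/2 + I*u**2/2)
k = 21 (k = (-6 + (1/2)*(-2) + (1/2)*(-2)*(-2)**2)*(-1) + 10 = (-6 - 1 + (1/2)*(-2)*4)*(-1) + 10 = (-6 - 1 - 4)*(-1) + 10 = -11*(-1) + 10 = 11 + 10 = 21)
(k + (L*(-1) + J(0))**2)**2 = (21 + (1*(-1) - 5)**2)**2 = (21 + (-1 - 5)**2)**2 = (21 + (-6)**2)**2 = (21 + 36)**2 = 57**2 = 3249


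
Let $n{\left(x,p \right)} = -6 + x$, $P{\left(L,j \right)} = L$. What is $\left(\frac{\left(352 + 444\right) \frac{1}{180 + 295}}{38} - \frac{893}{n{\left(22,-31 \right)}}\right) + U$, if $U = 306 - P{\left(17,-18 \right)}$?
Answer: $\frac{33678643}{144400} \approx 233.23$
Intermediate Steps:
$U = 289$ ($U = 306 - 17 = 289$)
$\left(\frac{\left(352 + 444\right) \frac{1}{180 + 295}}{38} - \frac{893}{n{\left(22,-31 \right)}}\right) + U = \left(\frac{\left(352 + 444\right) \frac{1}{180 + 295}}{38} - \frac{893}{-6 + 22}\right) + 289 = \left(\frac{796}{475} \cdot \frac{1}{38} - \frac{893}{16}\right) + 289 = \left(\frac{398}{9025} - \frac{893}{16}\right) + 289 = - \frac{8052957}{144400} + 289 = \frac{33678643}{144400}$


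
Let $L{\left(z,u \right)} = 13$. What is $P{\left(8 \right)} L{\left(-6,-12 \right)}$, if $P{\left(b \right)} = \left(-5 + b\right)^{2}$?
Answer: $117$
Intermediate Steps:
$P{\left(8 \right)} L{\left(-6,-12 \right)} = \left(-5 + 8\right)^{2} \cdot 13 = 3^{2} \cdot 13 = 9 \cdot 13 = 117$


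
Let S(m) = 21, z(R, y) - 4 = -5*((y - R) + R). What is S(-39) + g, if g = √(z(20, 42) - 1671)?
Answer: 21 + I*√1877 ≈ 21.0 + 43.324*I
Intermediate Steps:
z(R, y) = 4 - 5*y (z(R, y) = 4 - 5*((y - R) + R) = 4 - 5*y)
g = I*√1877 (g = √((4 - 5*42) - 1671) = √((4 - 210) - 1671) = √(-206 - 1671) = √(-1877) = I*√1877 ≈ 43.324*I)
S(-39) + g = 21 + I*√1877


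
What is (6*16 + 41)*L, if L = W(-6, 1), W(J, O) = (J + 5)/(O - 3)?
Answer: 137/2 ≈ 68.500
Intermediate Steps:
W(J, O) = (5 + J)/(-3 + O)
L = 1/2 (L = (5 - 6)/(-3 + 1) = -1/(-2) = -1/2*(-1) = 1/2 ≈ 0.50000)
(6*16 + 41)*L = (6*16 + 41)*(1/2) = (96 + 41)*(1/2) = 137*(1/2) = 137/2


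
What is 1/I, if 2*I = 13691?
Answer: 2/13691 ≈ 0.00014608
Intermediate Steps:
I = 13691/2 (I = (½)*13691 = 13691/2 ≈ 6845.5)
1/I = 1/(13691/2) = 2/13691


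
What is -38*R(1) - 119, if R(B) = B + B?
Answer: -195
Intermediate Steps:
R(B) = 2*B
-38*R(1) - 119 = -76 - 119 = -195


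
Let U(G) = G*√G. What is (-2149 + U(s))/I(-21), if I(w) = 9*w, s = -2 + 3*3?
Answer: 307/27 - √7/27 ≈ 11.272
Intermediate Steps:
s = 7 (s = -2 + 9 = 7)
U(G) = G^(3/2)
(-2149 + U(s))/I(-21) = (-2149 + 7^(3/2))/((9*(-21))) = (-2149 + 7*√7)/(-189) = (-2149 + 7*√7)*(-1/189) = 307/27 - √7/27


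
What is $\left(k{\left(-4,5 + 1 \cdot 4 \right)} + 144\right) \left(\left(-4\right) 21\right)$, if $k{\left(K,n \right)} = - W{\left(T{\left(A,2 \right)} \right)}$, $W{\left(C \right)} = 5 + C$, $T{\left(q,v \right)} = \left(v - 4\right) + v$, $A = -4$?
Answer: $-11676$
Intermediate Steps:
$T{\left(q,v \right)} = -4 + 2 v$ ($T{\left(q,v \right)} = \left(-4 + v\right) + v = -4 + 2 v$)
$k{\left(K,n \right)} = -5$ ($k{\left(K,n \right)} = - (5 + \left(-4 + 2 \cdot 2\right)) = - (5 + \left(-4 + 4\right)) = - (5 + 0) = \left(-1\right) 5 = -5$)
$\left(k{\left(-4,5 + 1 \cdot 4 \right)} + 144\right) \left(\left(-4\right) 21\right) = \left(-5 + 144\right) \left(\left(-4\right) 21\right) = 139 \left(-84\right) = -11676$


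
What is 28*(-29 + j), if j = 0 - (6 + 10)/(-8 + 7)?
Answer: -364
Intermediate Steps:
j = 16 (j = 0 - 16/(-1) = 0 - 16*(-1) = 0 - 1*(-16) = 0 + 16 = 16)
28*(-29 + j) = 28*(-29 + 16) = 28*(-13) = -364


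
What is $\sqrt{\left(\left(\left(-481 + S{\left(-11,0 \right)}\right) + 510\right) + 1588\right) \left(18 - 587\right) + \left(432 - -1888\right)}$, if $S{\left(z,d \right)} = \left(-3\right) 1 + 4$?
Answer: $i \sqrt{918322} \approx 958.29 i$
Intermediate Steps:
$S{\left(z,d \right)} = 1$ ($S{\left(z,d \right)} = -3 + 4 = 1$)
$\sqrt{\left(\left(\left(-481 + S{\left(-11,0 \right)}\right) + 510\right) + 1588\right) \left(18 - 587\right) + \left(432 - -1888\right)} = \sqrt{\left(\left(\left(-481 + 1\right) + 510\right) + 1588\right) \left(18 - 587\right) + \left(432 - -1888\right)} = \sqrt{\left(\left(-480 + 510\right) + 1588\right) \left(-569\right) + \left(432 + 1888\right)} = \sqrt{\left(30 + 1588\right) \left(-569\right) + 2320} = \sqrt{1618 \left(-569\right) + 2320} = \sqrt{-920642 + 2320} = \sqrt{-918322} = i \sqrt{918322}$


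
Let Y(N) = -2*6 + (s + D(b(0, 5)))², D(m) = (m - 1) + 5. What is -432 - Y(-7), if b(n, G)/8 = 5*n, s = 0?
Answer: -436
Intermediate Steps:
b(n, G) = 40*n (b(n, G) = 8*(5*n) = 40*n)
D(m) = 4 + m (D(m) = (-1 + m) + 5 = 4 + m)
Y(N) = 4 (Y(N) = -2*6 + (0 + (4 + 40*0))² = -12 + (0 + (4 + 0))² = -12 + (0 + 4)² = -12 + 4² = -12 + 16 = 4)
-432 - Y(-7) = -432 - 1*4 = -432 - 4 = -436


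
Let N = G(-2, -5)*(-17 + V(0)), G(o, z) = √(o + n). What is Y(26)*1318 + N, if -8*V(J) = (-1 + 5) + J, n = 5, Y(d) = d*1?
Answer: 34268 - 35*√3/2 ≈ 34238.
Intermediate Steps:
Y(d) = d
G(o, z) = √(5 + o) (G(o, z) = √(o + 5) = √(5 + o))
V(J) = -½ - J/8 (V(J) = -((-1 + 5) + J)/8 = -(4 + J)/8 = -½ - J/8)
N = -35*√3/2 (N = √(5 - 2)*(-17 + (-½ - ⅛*0)) = √3*(-17 + (-½ + 0)) = √3*(-17 - ½) = √3*(-35/2) = -35*√3/2 ≈ -30.311)
Y(26)*1318 + N = 26*1318 - 35*√3/2 = 34268 - 35*√3/2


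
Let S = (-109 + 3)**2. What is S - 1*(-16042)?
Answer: 27278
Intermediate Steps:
S = 11236 (S = (-106)**2 = 11236)
S - 1*(-16042) = 11236 - 1*(-16042) = 11236 + 16042 = 27278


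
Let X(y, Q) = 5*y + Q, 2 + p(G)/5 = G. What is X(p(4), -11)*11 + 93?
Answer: 522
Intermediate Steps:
p(G) = -10 + 5*G
X(y, Q) = Q + 5*y
X(p(4), -11)*11 + 93 = (-11 + 5*(-10 + 5*4))*11 + 93 = (-11 + 5*(-10 + 20))*11 + 93 = (-11 + 5*10)*11 + 93 = (-11 + 50)*11 + 93 = 39*11 + 93 = 429 + 93 = 522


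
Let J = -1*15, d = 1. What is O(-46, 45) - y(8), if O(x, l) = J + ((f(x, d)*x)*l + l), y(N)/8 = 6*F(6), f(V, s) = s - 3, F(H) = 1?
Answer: 4122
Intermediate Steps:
f(V, s) = -3 + s
y(N) = 48 (y(N) = 8*(6*1) = 8*6 = 48)
J = -15
O(x, l) = -15 + l - 2*l*x (O(x, l) = -15 + (((-3 + 1)*x)*l + l) = -15 + ((-2*x)*l + l) = -15 + (-2*l*x + l) = -15 + (l - 2*l*x) = -15 + l - 2*l*x)
O(-46, 45) - y(8) = (-15 + 45 - 2*45*(-46)) - 1*48 = (-15 + 45 + 4140) - 48 = 4170 - 48 = 4122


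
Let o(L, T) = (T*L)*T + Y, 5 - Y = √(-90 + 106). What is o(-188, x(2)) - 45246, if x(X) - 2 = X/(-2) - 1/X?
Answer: -45292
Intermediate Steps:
x(X) = 2 - 1/X - X/2 (x(X) = 2 + (X/(-2) - 1/X) = 2 + (X*(-½) - 1/X) = 2 + (-X/2 - 1/X) = 2 + (-1/X - X/2) = 2 - 1/X - X/2)
Y = 1 (Y = 5 - √(-90 + 106) = 5 - √16 = 5 - 1*4 = 5 - 4 = 1)
o(L, T) = 1 + L*T² (o(L, T) = (T*L)*T + 1 = (L*T)*T + 1 = L*T² + 1 = 1 + L*T²)
o(-188, x(2)) - 45246 = (1 - 188*(2 - 1/2 - ½*2)²) - 45246 = (1 - 188*(2 - 1*½ - 1)²) - 45246 = (1 - 188*(2 - ½ - 1)²) - 45246 = (1 - 188*(½)²) - 45246 = (1 - 188*¼) - 45246 = (1 - 47) - 45246 = -46 - 45246 = -45292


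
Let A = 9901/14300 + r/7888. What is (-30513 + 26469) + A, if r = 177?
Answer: -114019024853/28199600 ≈ -4043.3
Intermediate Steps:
A = 20157547/28199600 (A = 9901/14300 + 177/7888 = 20157547/28199600 ≈ 0.71482)
(-30513 + 26469) + A = (-30513 + 26469) + 20157547/28199600 = -4044 + 20157547/28199600 = -114019024853/28199600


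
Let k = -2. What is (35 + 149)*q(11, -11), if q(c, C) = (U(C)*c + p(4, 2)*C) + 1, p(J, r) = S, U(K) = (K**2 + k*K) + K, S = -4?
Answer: 275448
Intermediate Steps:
U(K) = K**2 - K (U(K) = (K**2 - 2*K) + K = K**2 - K)
p(J, r) = -4
q(c, C) = 1 - 4*C + C*c*(-1 + C) (q(c, C) = ((C*(-1 + C))*c - 4*C) + 1 = (C*c*(-1 + C) - 4*C) + 1 = (-4*C + C*c*(-1 + C)) + 1 = 1 - 4*C + C*c*(-1 + C))
(35 + 149)*q(11, -11) = (35 + 149)*(1 - 4*(-11) - 11*11*(-1 - 11)) = 184*(1 + 44 - 11*11*(-12)) = 184*(1 + 44 + 1452) = 184*1497 = 275448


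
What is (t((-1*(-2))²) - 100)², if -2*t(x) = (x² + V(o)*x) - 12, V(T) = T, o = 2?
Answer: 11236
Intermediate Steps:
t(x) = 6 - x - x²/2 (t(x) = -((x² + 2*x) - 12)/2 = -(-12 + x² + 2*x)/2 = 6 - x - x²/2)
(t((-1*(-2))²) - 100)² = ((6 - (-1*(-2))² - ((-1*(-2))²)²/2) - 100)² = ((6 - 1*2² - (2²)²/2) - 100)² = ((6 - 1*4 - ½*4²) - 100)² = ((6 - 4 - ½*16) - 100)² = ((6 - 4 - 8) - 100)² = (-6 - 100)² = (-106)² = 11236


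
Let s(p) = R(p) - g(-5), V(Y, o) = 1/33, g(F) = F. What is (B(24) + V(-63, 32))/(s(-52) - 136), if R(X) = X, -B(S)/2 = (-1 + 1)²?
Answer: -1/6039 ≈ -0.00016559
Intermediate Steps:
V(Y, o) = 1/33
B(S) = 0 (B(S) = -2*(-1 + 1)² = -2*0² = -2*0 = 0)
s(p) = 5 + p (s(p) = p - 1*(-5) = p + 5 = 5 + p)
(B(24) + V(-63, 32))/(s(-52) - 136) = (0 + 1/33)/((5 - 52) - 136) = 1/(33*(-47 - 136)) = (1/33)/(-183) = (1/33)*(-1/183) = -1/6039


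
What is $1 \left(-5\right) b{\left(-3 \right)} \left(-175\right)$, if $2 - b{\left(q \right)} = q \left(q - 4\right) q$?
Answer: $56875$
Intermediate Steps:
$b{\left(q \right)} = 2 - q^{2} \left(-4 + q\right)$ ($b{\left(q \right)} = 2 - q \left(q - 4\right) q = 2 - q \left(-4 + q\right) q = 2 - q^{2} \left(-4 + q\right)$)
$1 \left(-5\right) b{\left(-3 \right)} \left(-175\right) = 1 \left(-5\right) \left(2 - \left(-3\right)^{3} + 4 \left(-3\right)^{2}\right) \left(-175\right) = - 5 \left(2 - -27 + 4 \cdot 9\right) \left(-175\right) = - 5 \left(2 + 27 + 36\right) \left(-175\right) = \left(-5\right) 65 \left(-175\right) = \left(-325\right) \left(-175\right) = 56875$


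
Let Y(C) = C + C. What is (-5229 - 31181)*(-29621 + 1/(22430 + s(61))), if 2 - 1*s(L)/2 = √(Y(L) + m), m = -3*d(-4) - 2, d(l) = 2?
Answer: 9046533205605951/8388065 - 3641*√114/25164195 ≈ 1.0785e+9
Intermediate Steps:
Y(C) = 2*C
m = -8 (m = -3*2 - 2 = -6 - 2 = -8)
s(L) = 4 - 2*√(-8 + 2*L) (s(L) = 4 - 2*√(2*L - 8) = 4 - 2*√(-8 + 2*L))
(-5229 - 31181)*(-29621 + 1/(22430 + s(61))) = (-5229 - 31181)*(-29621 + 1/(22430 + (4 - 2*√(-8 + 2*61)))) = -36410*(-29621 + 1/(22430 + (4 - 2*√(-8 + 122)))) = -36410*(-29621 + 1/(22430 + (4 - 2*√114))) = -36410*(-29621 + 1/(22434 - 2*√114)) = 1078500610 - 36410/(22434 - 2*√114)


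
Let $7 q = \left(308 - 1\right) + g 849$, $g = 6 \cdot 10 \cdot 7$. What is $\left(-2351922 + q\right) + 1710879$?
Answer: $- \frac{4130414}{7} \approx -5.9006 \cdot 10^{5}$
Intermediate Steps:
$g = 420$ ($g = 60 \cdot 7 = 420$)
$q = \frac{356887}{7}$ ($q = \frac{\left(308 - 1\right) + 420 \cdot 849}{7} = \frac{307 + 356580}{7} = \frac{1}{7} \cdot 356887 = \frac{356887}{7} \approx 50984.0$)
$\left(-2351922 + q\right) + 1710879 = \left(-2351922 + \frac{356887}{7}\right) + 1710879 = - \frac{16106567}{7} + 1710879 = - \frac{4130414}{7}$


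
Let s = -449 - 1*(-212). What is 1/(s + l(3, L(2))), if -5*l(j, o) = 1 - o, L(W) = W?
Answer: -5/1184 ≈ -0.0042230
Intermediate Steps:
s = -237 (s = -449 + 212 = -237)
l(j, o) = -⅕ + o/5 (l(j, o) = -(1 - o)/5 = -⅕ + o/5)
1/(s + l(3, L(2))) = 1/(-237 + (-⅕ + (⅕)*2)) = 1/(-237 + (-⅕ + ⅖)) = 1/(-237 + ⅕) = 1/(-1184/5) = -5/1184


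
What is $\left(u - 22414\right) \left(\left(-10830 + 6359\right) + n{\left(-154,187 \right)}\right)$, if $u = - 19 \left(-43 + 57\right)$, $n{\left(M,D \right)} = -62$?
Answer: $102808440$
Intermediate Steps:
$u = -266$ ($u = \left(-19\right) 14 = -266$)
$\left(u - 22414\right) \left(\left(-10830 + 6359\right) + n{\left(-154,187 \right)}\right) = \left(-266 - 22414\right) \left(\left(-10830 + 6359\right) - 62\right) = - 22680 \left(-4471 - 62\right) = \left(-22680\right) \left(-4533\right) = 102808440$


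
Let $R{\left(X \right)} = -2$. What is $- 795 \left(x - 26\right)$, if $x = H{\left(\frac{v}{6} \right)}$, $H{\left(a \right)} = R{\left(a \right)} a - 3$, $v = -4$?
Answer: $21995$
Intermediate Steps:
$H{\left(a \right)} = -3 - 2 a$ ($H{\left(a \right)} = - 2 a - 3 = -3 - 2 a$)
$x = - \frac{5}{3}$ ($x = -3 - 2 \left(- \frac{4}{6}\right) = -3 - 2 \left(\left(-4\right) \frac{1}{6}\right) = -3 - - \frac{4}{3} = -3 + \frac{4}{3} = - \frac{5}{3} \approx -1.6667$)
$- 795 \left(x - 26\right) = - 795 \left(- \frac{5}{3} - 26\right) = \left(-795\right) \left(- \frac{83}{3}\right) = 21995$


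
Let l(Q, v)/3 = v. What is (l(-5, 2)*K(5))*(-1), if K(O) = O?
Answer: -30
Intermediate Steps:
l(Q, v) = 3*v
(l(-5, 2)*K(5))*(-1) = ((3*2)*5)*(-1) = (6*5)*(-1) = 30*(-1) = -30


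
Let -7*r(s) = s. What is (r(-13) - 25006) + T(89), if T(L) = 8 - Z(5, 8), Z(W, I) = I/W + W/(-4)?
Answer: -3499509/140 ≈ -24997.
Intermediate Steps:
Z(W, I) = -W/4 + I/W (Z(W, I) = I/W + W*(-¼) = I/W - W/4 = -W/4 + I/W)
r(s) = -s/7
T(L) = 153/20 (T(L) = 8 - (-¼*5 + 8/5) = 8 - (-5/4 + 8*(⅕)) = 8 - (-5/4 + 8/5) = 8 - 1*7/20 = 8 - 7/20 = 153/20)
(r(-13) - 25006) + T(89) = (-⅐*(-13) - 25006) + 153/20 = (13/7 - 25006) + 153/20 = -175029/7 + 153/20 = -3499509/140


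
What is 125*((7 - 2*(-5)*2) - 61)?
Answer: -4250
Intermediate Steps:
125*((7 - 2*(-5)*2) - 61) = 125*((7 + 10*2) - 61) = 125*((7 + 20) - 61) = 125*(27 - 61) = 125*(-34) = -4250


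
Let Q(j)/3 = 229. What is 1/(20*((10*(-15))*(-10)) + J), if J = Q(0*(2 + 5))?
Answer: 1/30687 ≈ 3.2587e-5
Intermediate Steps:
Q(j) = 687 (Q(j) = 3*229 = 687)
J = 687
1/(20*((10*(-15))*(-10)) + J) = 1/(20*((10*(-15))*(-10)) + 687) = 1/(20*(-150*(-10)) + 687) = 1/(20*1500 + 687) = 1/(30000 + 687) = 1/30687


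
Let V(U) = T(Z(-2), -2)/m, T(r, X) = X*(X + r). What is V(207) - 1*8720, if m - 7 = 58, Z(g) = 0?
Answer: -566796/65 ≈ -8719.9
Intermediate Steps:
m = 65 (m = 7 + 58 = 65)
V(U) = 4/65 (V(U) = -2*(-2 + 0)/65 = -2*(-2)*(1/65) = 4*(1/65) = 4/65)
V(207) - 1*8720 = 4/65 - 1*8720 = 4/65 - 8720 = -566796/65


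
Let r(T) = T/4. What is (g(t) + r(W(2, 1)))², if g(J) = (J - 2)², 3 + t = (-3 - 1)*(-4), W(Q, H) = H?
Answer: 235225/16 ≈ 14702.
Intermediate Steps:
t = 13 (t = -3 + (-3 - 1)*(-4) = -3 - 4*(-4) = -3 + 16 = 13)
r(T) = T/4 (r(T) = T*(¼) = T/4)
g(J) = (-2 + J)²
(g(t) + r(W(2, 1)))² = ((-2 + 13)² + (¼)*1)² = (11² + ¼)² = (121 + ¼)² = (485/4)² = 235225/16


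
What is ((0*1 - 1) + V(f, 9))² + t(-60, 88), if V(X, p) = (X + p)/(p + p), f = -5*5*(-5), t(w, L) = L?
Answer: 10492/81 ≈ 129.53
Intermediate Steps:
f = 125 (f = -25*(-5) = 125)
V(X, p) = (X + p)/(2*p) (V(X, p) = (X + p)/((2*p)) = (X + p)*(1/(2*p)) = (X + p)/(2*p))
((0*1 - 1) + V(f, 9))² + t(-60, 88) = ((0*1 - 1) + (½)*(125 + 9)/9)² + 88 = ((0 - 1) + (½)*(⅑)*134)² + 88 = (-1 + 67/9)² + 88 = (58/9)² + 88 = 3364/81 + 88 = 10492/81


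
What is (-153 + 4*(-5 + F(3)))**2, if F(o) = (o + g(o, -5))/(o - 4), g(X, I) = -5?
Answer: 27225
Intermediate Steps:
F(o) = (-5 + o)/(-4 + o) (F(o) = (o - 5)/(o - 4) = (-5 + o)/(-4 + o))
(-153 + 4*(-5 + F(3)))**2 = (-153 + 4*(-5 + (-5 + 3)/(-4 + 3)))**2 = (-153 + 4*(-5 - 2/(-1)))**2 = (-153 + 4*(-5 - 1*(-2)))**2 = (-153 + 4*(-5 + 2))**2 = (-153 + 4*(-3))**2 = (-153 - 12)**2 = (-165)**2 = 27225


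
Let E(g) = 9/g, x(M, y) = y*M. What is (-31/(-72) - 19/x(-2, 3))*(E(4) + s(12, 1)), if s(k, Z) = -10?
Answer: -8029/288 ≈ -27.878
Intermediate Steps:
x(M, y) = M*y
(-31/(-72) - 19/x(-2, 3))*(E(4) + s(12, 1)) = (-31/(-72) - 19/((-2*3)))*(9/4 - 10) = (-31*(-1/72) - 19/(-6))*(9*(¼) - 10) = (31/72 - 19*(-⅙))*(9/4 - 10) = (31/72 + 19/6)*(-31/4) = (259/72)*(-31/4) = -8029/288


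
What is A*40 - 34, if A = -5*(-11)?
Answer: 2166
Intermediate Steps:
A = 55
A*40 - 34 = 55*40 - 34 = 2200 - 34 = 2166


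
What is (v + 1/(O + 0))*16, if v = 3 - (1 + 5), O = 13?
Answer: -608/13 ≈ -46.769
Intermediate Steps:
v = -3 (v = 3 - 1*6 = 3 - 6 = -3)
(v + 1/(O + 0))*16 = (-3 + 1/(13 + 0))*16 = (-3 + 1/13)*16 = -38/13*16 = -608/13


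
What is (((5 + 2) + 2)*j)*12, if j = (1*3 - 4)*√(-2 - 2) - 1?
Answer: -108 - 216*I ≈ -108.0 - 216.0*I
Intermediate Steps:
j = -1 - 2*I (j = (3 - 4)*√(-4) - 1 = -2*I - 1 = -1 - 2*I ≈ -1.0 - 2.0*I)
(((5 + 2) + 2)*j)*12 = (((5 + 2) + 2)*(-1 - 2*I))*12 = ((7 + 2)*(-1 - 2*I))*12 = (9*(-1 - 2*I))*12 = (-9 - 18*I)*12 = -108 - 216*I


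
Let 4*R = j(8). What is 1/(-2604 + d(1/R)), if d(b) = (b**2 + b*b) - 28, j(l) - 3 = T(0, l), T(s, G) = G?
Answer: -121/318440 ≈ -0.00037998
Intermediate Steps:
j(l) = 3 + l
R = 11/4 (R = (3 + 8)/4 = (1/4)*11 = 11/4 ≈ 2.7500)
d(b) = -28 + 2*b**2 (d(b) = (b**2 + b**2) - 28 = 2*b**2 - 28 = -28 + 2*b**2)
1/(-2604 + d(1/R)) = 1/(-2604 + (-28 + 2*(1/(11/4))**2)) = 1/(-2604 + (-28 + 2*(4/11)**2)) = 1/(-2604 + (-28 + 2*(16/121))) = 1/(-2604 + (-28 + 32/121)) = 1/(-2604 - 3356/121) = 1/(-318440/121) = -121/318440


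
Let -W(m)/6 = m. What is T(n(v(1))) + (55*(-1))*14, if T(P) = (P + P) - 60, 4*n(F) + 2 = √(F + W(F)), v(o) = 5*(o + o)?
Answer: -831 + 5*I*√2/2 ≈ -831.0 + 3.5355*I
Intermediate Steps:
W(m) = -6*m
v(o) = 10*o (v(o) = 5*(2*o) = 10*o)
n(F) = -½ + √5*√(-F)/4 (n(F) = -½ + √(F - 6*F)/4 = -½ + √(-5*F)/4 = -½ + (√5*√(-F))/4 = -½ + √5*√(-F)/4)
T(P) = -60 + 2*P (T(P) = 2*P - 60 = -60 + 2*P)
T(n(v(1))) + (55*(-1))*14 = (-60 + 2*(-½ + √5*√(-10)/4)) + (55*(-1))*14 = (-60 + 2*(-½ + √5*√(-1*10)/4)) - 55*14 = (-60 + 2*(-½ + √5*√(-10)/4)) - 770 = (-60 + 2*(-½ + √5*(I*√10)/4)) - 770 = (-60 + 2*(-½ + 5*I*√2/4)) - 770 = (-60 + (-1 + 5*I*√2/2)) - 770 = (-61 + 5*I*√2/2) - 770 = -831 + 5*I*√2/2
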